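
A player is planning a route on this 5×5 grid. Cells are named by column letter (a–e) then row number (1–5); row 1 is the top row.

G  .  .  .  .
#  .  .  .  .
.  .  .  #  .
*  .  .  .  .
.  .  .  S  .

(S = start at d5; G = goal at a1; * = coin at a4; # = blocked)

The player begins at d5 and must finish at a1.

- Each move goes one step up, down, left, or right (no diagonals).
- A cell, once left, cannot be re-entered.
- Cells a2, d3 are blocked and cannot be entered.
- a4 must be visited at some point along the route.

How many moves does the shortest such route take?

Any route passes through a4 somewhere between d5 and a1. Summing Manhattan distances along the two legs (d5 → a4 → a1) gives a lower bound of 4 + 3 = 7 moves.
That bound ignores the blocked cells. Measuring each leg by the fewest moves that actually steer around them (d5→a4: 4; a4→a1: 5) raises the lower bound to 9.
A route of 9 moves exists: d5 → d4 → c4 → b4 → a4 → a3 → b3 → b2 → b1 → a1.
Since 9 matches that lower bound, it is optimal.

9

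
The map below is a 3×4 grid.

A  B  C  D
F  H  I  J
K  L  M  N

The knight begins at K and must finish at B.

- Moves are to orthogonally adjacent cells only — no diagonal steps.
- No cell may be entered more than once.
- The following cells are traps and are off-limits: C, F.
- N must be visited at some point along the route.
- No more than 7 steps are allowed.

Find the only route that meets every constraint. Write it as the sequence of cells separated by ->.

Any route must reach N and still end at B within 7 moves, so the order of the required stops is forced.
Route from K: right 3 to N, up 1 to J, left 2 to H, up 1 to B — 7 moves in all.
Check: all required cells visited; 7 ≤ 7 moves.

K -> L -> M -> N -> J -> I -> H -> B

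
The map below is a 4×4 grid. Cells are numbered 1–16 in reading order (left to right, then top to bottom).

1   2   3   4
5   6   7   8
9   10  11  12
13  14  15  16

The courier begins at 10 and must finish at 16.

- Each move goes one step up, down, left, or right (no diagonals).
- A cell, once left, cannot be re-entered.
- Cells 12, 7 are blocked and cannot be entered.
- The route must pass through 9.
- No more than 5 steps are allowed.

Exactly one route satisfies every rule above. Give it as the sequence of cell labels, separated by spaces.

Any route must reach 9 and still end at 16 within 5 moves, so the order of the required stops is forced.
Route from 10: left to 9, down to 13, 3× right (reaching 16) — 5 moves in all.
Check: all required cells visited; 5 ≤ 5 moves.

10 9 13 14 15 16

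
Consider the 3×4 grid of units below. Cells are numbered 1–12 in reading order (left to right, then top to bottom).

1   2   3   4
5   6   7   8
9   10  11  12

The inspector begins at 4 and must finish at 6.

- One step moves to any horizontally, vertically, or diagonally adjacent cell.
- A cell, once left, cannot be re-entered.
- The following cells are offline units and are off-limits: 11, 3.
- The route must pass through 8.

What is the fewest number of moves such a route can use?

3

Any route passes through 8 somewhere between 4 and 6. Summing Chebyshev distances along the two legs (4 → 8 → 6) gives a lower bound of 1 + 2 = 3 moves.
A route of 3 moves achieves this: 4 → 8 → 7 → 6.
Since 3 matches the lower bound, it is optimal.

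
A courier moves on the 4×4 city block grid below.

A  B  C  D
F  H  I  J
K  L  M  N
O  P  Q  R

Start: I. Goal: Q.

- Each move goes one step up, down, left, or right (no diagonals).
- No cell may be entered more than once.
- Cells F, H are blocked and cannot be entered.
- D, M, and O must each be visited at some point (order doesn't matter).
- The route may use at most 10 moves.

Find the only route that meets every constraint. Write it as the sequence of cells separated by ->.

The 10-move cap with required stops at D, M, O leaves no slack for detours.
Route from I: up 1 to C, right 1 to D, down 2 to N, left 3 to K, down 1 to O, right 2 to Q — 10 moves in all.
Check: all required cells visited; 10 ≤ 10 moves.

I -> C -> D -> J -> N -> M -> L -> K -> O -> P -> Q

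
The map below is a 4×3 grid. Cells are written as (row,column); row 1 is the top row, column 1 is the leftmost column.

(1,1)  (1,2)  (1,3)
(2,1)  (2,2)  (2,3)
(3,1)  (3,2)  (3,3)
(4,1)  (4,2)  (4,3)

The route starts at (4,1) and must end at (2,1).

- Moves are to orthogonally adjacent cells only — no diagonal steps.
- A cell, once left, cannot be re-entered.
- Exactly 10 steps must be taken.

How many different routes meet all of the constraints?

5

Need simple routes of exactly 10 moves from (4,1) to (2,1) (Manhattan distance 2, so 4 moves are spent on a detour and 4 undoing it).
Enumerating: (4,1) (3,1) (3,2) (4,2) (4,3) (3,3) (2,3) (1,3) (1,2) (2,2) (2,1) | (4,1) (3,1) (3,2) (4,2) (4,3) (3,3) (2,3) (1,3) (1,2) (1,1) (2,1) | (4,1) (3,1) (3,2) (4,2) (4,3) (3,3) (2,3) (2,2) (1,2) (1,1) (2,1) | (4,1) (4,2) (4,3) (3,3) (2,3) (1,3) (1,2) (2,2) (3,2) (3,1) (2,1) | (4,1) (4,2) (4,3) (3,3) (3,2) (2,2) (2,3) (1,3) (1,2) (1,1) (2,1).
That gives 5 routes.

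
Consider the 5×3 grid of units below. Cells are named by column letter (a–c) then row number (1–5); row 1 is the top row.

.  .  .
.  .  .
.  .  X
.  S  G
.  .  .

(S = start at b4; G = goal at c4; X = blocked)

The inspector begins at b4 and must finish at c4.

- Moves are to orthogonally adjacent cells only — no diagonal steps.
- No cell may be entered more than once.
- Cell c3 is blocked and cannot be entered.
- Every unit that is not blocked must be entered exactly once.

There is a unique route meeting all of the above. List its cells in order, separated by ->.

b4 -> b3 -> b2 -> c2 -> c1 -> b1 -> a1 -> a2 -> a3 -> a4 -> a5 -> b5 -> c5 -> c4

Need to visit all 14 open cells exactly once, starting at b4 and ending at c4.
Route from b4: 2× up (reaching b2), right to c2, up to c1, 2× left (reaching a1), 4× down (reaching a5), 2× right (reaching c5), up to c4 — 13 moves in all.
Check: all 14 open cells covered.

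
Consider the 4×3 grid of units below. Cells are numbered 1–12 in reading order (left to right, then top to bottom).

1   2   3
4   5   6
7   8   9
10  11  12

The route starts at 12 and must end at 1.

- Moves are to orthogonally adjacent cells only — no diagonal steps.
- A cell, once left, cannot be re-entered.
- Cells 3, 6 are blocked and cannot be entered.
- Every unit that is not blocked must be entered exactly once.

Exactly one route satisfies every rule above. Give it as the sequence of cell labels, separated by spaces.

12 9 8 11 10 7 4 5 2 1

Need to visit all 10 open cells exactly once, starting at 12 and ending at 1.
Cell 9 has only two open neighbours (12 and 8), so the path must pass straight through it: one of those is the cell it's entered from and the other is where it exits.
Route from 12: up to 9, left to 8, down to 11, left to 10, 2× up (reaching 4), right to 5, up to 2, left to 1 — 9 moves in all.
Check: all 10 open cells covered.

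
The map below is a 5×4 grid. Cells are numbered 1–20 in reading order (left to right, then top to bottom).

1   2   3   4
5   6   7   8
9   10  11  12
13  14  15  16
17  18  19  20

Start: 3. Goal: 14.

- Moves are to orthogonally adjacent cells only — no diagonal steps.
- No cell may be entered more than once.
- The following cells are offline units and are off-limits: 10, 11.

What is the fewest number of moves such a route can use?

The Manhattan distance from 3 to 14 is |1−4| + |3−2| = 4, so at least 4 moves are needed.
That bound ignores the blocked cells. Measuring each leg by the fewest moves that actually steer around them (3→14: 6) raises the lower bound to 6.
A route of 6 moves exists: 3 → 7 → 6 → 5 → 9 → 13 → 14.
Since 6 matches that lower bound, it is optimal.

6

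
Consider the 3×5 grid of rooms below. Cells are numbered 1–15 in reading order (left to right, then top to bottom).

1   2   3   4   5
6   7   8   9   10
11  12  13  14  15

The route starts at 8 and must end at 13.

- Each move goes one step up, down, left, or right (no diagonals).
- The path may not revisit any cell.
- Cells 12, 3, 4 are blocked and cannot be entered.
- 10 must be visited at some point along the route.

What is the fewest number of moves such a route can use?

Any route passes through 10 somewhere between 8 and 13. Summing Manhattan distances along the two legs (8 → 10 → 13) gives a lower bound of 2 + 3 = 5 moves.
A route of 5 moves achieves this: 8 → 9 → 10 → 15 → 14 → 13.
Since 5 matches the lower bound, it is optimal.

5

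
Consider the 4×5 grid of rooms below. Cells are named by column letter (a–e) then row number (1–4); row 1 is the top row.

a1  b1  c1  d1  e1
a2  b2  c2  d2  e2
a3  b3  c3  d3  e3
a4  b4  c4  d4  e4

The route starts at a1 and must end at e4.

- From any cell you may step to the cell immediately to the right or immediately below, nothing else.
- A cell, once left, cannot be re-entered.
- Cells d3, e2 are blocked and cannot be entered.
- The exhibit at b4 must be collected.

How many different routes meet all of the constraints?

A right/down-only route from a1 to e4 makes exactly 3 down-moves and 4 right-moves in some order.
With no other constraints that would be C(7,3) = 35 routes.
Split at b4 and multiply the segment counts (each segment already excludes blocked cells): a1→b4: 4; b4→e4: 1; product = 4.
That gives 4 routes.

4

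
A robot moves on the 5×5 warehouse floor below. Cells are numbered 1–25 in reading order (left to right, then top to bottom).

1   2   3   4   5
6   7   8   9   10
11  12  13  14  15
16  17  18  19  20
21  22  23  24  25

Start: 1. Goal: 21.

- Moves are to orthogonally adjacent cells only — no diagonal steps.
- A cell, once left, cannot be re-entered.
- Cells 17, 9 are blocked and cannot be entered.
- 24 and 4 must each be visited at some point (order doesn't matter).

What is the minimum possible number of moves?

Any route passes through 24 and 4 in some order between 1 and 21. Summing Manhattan distances along each leg and taking the cheapest ordering (1 → 4 → 24 → 21) gives a lower bound of 3 + 4 + 3 = 10 moves.
That bound ignores the blocked cells. Measuring each leg by the fewest moves that actually steer around them (1→4: 3; 4→24: 6; 24→21: 3) raises the lower bound to 12.
A route of 12 moves exists: 1 → 2 → 3 → 4 → 5 → 10 → 15 → 20 → 25 → 24 → 23 → 22 → 21.
Since 12 matches that lower bound, it is optimal.

12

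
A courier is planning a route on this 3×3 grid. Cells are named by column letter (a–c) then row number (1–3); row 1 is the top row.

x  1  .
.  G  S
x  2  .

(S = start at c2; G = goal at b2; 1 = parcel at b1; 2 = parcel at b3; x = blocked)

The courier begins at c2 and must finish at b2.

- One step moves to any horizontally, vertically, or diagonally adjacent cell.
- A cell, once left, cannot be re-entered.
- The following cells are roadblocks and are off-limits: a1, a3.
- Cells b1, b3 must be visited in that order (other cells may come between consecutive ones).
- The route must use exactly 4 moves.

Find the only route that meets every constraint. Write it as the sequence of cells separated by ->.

c2 -> b1 -> a2 -> b3 -> b2

The waypoints must appear in the order b1, b3, with no cell reused.
Route from c2: up-left to b1, down-left to a2, down-right to b3, up to b2 — 4 moves in all.
Check: order respected (1 at step 1, 2 at step 3); 4 moves as required.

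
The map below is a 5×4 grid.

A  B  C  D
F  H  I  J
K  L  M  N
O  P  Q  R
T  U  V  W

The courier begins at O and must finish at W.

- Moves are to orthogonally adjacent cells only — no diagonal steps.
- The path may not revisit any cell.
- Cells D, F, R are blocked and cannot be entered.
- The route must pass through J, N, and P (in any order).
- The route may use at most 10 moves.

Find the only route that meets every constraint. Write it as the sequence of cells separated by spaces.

The budget equals the shortest possible length, so every move has to be on a shortest route through the required cells.
Route from O: right to P, 2× up (reaching H), 2× right (reaching J), down to N, left to M, 2× down (reaching V), right to W — 10 moves in all.
Check: all required cells visited; 10 ≤ 10 moves.

O P L H I J N M Q V W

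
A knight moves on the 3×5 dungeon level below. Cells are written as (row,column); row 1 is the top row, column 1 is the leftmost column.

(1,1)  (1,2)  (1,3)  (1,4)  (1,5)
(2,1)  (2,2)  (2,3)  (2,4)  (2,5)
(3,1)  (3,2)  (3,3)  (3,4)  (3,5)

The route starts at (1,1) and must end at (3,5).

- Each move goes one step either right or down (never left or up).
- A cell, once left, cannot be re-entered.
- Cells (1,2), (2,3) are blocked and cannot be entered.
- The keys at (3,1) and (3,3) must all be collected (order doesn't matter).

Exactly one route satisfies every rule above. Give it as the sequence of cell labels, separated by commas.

(1,1), (2,1), (3,1), (3,2), (3,3), (3,4), (3,5)

Moves only go right or down, so the column and row indices never decrease.
Route from (1,1): down 2 to (3,1), right 4 to (3,5) — 6 moves in all.
Check: all required cells visited.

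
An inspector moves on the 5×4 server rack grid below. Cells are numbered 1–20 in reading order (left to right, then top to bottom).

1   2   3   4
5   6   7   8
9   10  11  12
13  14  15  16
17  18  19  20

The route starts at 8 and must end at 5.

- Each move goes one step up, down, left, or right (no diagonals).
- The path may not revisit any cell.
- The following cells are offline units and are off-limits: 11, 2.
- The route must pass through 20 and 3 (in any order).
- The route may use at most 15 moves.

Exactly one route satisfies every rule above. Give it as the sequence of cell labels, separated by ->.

8 -> 4 -> 3 -> 7 -> 6 -> 10 -> 14 -> 15 -> 16 -> 20 -> 19 -> 18 -> 17 -> 13 -> 9 -> 5

Any route must reach 20 and 3 and still end at 5 within 15 moves, so the order of the required stops is forced.
Route from 8: up to 4, left to 3, down to 7, left to 6, 2× down (reaching 14), 2× right (reaching 16), down to 20, 3× left (reaching 17), 3× up (reaching 5) — 15 moves in all.
Check: all required cells visited; 15 ≤ 15 moves.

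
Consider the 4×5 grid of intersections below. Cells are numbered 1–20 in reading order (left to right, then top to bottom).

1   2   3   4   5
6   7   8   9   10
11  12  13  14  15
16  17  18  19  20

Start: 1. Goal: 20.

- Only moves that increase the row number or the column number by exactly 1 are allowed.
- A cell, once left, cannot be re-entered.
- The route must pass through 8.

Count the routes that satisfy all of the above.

A right/down-only route from 1 to 20 makes exactly 3 down-moves and 4 right-moves in some order.
With no other constraints that would be C(7,3) = 35 routes.
Split at 8 and multiply the segment counts: 1→8: 3; 8→20: 6; product = 18.
That gives 18 routes.

18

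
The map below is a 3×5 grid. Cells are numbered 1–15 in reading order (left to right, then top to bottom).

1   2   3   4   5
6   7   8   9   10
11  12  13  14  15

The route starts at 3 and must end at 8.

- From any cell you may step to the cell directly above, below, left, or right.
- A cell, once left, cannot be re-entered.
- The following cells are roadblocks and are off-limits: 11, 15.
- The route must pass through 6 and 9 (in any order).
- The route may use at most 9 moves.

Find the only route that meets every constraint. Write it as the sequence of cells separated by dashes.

3 - 2 - 1 - 6 - 7 - 12 - 13 - 14 - 9 - 8

The 9-move cap with required stops at 6, 9 leaves no slack for detours.
Route from 3: 2× left (reaching 1), down to 6, right to 7, down to 12, 2× right (reaching 14), up to 9, left to 8 — 9 moves in all.
Check: all required cells visited; 9 ≤ 9 moves.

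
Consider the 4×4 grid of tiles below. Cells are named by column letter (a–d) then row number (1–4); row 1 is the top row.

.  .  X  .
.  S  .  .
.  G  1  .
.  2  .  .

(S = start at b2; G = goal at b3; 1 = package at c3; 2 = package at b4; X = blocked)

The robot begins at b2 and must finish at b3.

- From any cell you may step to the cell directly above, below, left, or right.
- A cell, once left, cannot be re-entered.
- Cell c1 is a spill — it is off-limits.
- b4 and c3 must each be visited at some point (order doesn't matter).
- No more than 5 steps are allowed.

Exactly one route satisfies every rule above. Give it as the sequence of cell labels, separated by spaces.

The 5-move cap with required stops at b4, c3 leaves no slack for detours.
Route from b2: right to c2, 2× down (reaching c4), left to b4, up to b3 — 5 moves in all.
Check: all required cells visited; 5 ≤ 5 moves.

b2 c2 c3 c4 b4 b3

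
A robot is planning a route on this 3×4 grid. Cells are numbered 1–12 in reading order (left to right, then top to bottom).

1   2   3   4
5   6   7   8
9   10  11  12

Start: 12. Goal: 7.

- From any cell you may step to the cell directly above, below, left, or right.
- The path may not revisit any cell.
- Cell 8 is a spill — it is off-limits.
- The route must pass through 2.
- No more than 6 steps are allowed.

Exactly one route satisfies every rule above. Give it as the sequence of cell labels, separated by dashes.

12 - 11 - 10 - 6 - 2 - 3 - 7

The budget equals the shortest possible length, so every move has to be on a shortest route through the required cells.
Route from 12: left 2 to 10, up 2 to 2, right 1 to 3, down 1 to 7 — 6 moves in all.
Check: all required cells visited; 6 ≤ 6 moves.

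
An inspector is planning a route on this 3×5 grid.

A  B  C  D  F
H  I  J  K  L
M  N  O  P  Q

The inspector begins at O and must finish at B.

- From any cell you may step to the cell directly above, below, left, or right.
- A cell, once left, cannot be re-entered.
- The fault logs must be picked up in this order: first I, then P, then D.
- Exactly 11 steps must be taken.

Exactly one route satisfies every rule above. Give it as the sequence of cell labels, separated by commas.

O, N, I, J, K, P, Q, L, F, D, C, B

The waypoints must appear in the order I, P, D, with no cell reused.
Route from O: left to N, up to I, 2× right (reaching K), down to P, right to Q, 2× up (reaching F), 3× left (reaching B) — 11 moves in all.
Check: order respected (I at step 2, P at step 5, D at step 9); 11 moves as required.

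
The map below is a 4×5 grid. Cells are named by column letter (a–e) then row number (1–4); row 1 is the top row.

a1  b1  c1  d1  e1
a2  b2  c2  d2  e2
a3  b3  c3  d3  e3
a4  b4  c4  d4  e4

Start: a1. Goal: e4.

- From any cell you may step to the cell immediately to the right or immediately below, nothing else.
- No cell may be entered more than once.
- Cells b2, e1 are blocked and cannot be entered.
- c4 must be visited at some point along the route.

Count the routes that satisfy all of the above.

A right/down-only route from a1 to e4 makes exactly 3 down-moves and 4 right-moves in some order.
With no other constraints that would be C(7,3) = 35 routes.
Split at c4 and multiply the segment counts (each segment already excludes blocked cells): a1→c4: 4; c4→e4: 1; product = 4.
That gives 4 routes.

4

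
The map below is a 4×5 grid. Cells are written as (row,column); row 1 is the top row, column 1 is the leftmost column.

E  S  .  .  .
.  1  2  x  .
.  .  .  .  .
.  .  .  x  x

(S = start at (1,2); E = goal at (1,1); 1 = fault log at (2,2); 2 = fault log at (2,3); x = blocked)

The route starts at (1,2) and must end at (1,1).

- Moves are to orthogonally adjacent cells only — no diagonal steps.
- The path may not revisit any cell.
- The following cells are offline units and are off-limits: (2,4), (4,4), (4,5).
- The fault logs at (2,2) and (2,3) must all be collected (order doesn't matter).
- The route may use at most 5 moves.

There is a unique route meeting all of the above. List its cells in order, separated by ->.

The budget equals the shortest possible length, so every move has to be on a shortest route through the required cells.
Route from (1,2): right to (1,3), down to (2,3), 2× left (reaching (2,1)), up to (1,1) — 5 moves in all.
Check: all required cells visited; 5 ≤ 5 moves.

(1,2) -> (1,3) -> (2,3) -> (2,2) -> (2,1) -> (1,1)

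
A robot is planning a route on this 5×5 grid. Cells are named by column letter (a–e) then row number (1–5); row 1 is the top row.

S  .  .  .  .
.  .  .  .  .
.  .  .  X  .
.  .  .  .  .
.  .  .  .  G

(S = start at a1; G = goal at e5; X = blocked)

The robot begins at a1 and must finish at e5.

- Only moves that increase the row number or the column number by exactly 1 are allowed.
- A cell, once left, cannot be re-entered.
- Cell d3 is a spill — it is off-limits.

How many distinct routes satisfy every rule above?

40

A right/down-only route from a1 to e5 makes exactly 4 down-moves and 4 right-moves in some order.
With no other constraints that would be C(8,4) = 70 routes.
Subtract routes through each blocked cell (inclusion–exclusion for overlaps): − through d3: 30 → 40.
That gives 40 routes.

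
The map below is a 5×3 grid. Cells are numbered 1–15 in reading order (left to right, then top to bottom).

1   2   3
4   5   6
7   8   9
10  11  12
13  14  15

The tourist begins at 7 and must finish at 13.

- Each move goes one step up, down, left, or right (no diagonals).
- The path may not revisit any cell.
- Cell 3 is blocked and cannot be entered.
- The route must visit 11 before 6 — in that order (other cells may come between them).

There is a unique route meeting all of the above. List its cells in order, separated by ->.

The waypoints must appear in the order 11, 6, with no cell reused.
Route from 7: down 1 to 10, right 1 to 11, up 2 to 5, right 1 to 6, down 3 to 15, left 2 to 13 — 10 moves in all.
Check: order respected (11 at step 2, 6 at step 5).

7 -> 10 -> 11 -> 8 -> 5 -> 6 -> 9 -> 12 -> 15 -> 14 -> 13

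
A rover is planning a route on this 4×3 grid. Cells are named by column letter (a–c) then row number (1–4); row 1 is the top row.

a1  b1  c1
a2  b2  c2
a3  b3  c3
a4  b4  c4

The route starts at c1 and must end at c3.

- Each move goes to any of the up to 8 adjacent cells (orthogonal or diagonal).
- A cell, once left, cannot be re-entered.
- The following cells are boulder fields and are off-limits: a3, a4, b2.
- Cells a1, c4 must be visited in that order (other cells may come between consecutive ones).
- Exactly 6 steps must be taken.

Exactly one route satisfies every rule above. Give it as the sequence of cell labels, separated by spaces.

c1 b1 a1 a2 b3 c4 c3

The waypoints must appear in the order a1, c4, with no cell reused.
Route from c1: left 2 to a1, down 1 to a2, down-right 2 to c4, up 1 to c3 — 6 moves in all.
Check: order respected (a1 at step 2, c4 at step 5); 6 moves as required.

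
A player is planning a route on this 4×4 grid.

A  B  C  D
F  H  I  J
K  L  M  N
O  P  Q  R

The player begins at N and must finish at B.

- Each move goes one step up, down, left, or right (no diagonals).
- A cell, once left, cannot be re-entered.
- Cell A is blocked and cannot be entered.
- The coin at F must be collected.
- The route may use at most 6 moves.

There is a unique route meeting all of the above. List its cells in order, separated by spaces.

Any route must reach F and still end at B within 6 moves, so the order of the required stops is forced.
Route from N: 3× left (reaching K), up to F, right to H, up to B — 6 moves in all.
Check: all required cells visited; 6 ≤ 6 moves.

N M L K F H B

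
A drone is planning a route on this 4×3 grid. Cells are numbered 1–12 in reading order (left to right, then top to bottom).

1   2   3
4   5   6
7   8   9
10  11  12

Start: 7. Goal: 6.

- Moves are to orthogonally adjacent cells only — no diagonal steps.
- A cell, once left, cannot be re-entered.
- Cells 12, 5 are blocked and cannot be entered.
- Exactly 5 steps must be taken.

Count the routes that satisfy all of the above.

Need simple routes of exactly 5 moves from 7 to 6 (Manhattan distance 3, so 1 moves are spent on a detour and 1 undoing it).
Enumerating: 7 4 1 2 3 6 | 7 10 11 8 9 6.
That gives 2 routes.

2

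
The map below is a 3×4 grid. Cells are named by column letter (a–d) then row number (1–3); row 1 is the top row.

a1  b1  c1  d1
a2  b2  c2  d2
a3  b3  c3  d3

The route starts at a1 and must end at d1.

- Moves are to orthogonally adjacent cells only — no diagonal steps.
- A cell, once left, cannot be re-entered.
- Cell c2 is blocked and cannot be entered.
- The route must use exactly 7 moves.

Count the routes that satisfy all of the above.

4

Need simple routes of exactly 7 moves from a1 to d1 (Manhattan distance 3, so 2 moves are spent on a detour and 2 undoing it).
Enumerating: a1 a2 a3 b3 b2 b1 c1 d1 | a1 a2 a3 b3 c3 d3 d2 d1 | a1 a2 b2 b3 c3 d3 d2 d1 | a1 b1 b2 b3 c3 d3 d2 d1.
That gives 4 routes.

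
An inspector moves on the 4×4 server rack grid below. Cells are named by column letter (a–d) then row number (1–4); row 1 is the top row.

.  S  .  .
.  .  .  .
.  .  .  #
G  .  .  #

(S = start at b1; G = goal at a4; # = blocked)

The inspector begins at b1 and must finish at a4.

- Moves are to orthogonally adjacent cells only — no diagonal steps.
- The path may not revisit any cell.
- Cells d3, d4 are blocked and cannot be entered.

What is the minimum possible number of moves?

4

The Manhattan distance from b1 to a4 is |1−4| + |2−1| = 4, so at least 4 moves are needed.
A route of 4 moves achieves this: b1 → b2 → b3 → b4 → a4.
Since 4 matches the lower bound, it is optimal.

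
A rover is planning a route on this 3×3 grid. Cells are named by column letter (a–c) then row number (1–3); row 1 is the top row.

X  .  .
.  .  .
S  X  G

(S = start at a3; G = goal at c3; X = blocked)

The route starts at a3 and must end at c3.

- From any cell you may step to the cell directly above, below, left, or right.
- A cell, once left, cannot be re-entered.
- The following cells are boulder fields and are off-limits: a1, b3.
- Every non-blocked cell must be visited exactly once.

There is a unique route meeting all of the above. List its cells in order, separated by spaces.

a3 a2 b2 b1 c1 c2 c3

Need to visit all 7 open cells exactly once, starting at a3 and ending at c3.
Route from a3: up to a2, right to b2, up to b1, right to c1, 2× down (reaching c3) — 6 moves in all.
Check: all 7 open cells covered.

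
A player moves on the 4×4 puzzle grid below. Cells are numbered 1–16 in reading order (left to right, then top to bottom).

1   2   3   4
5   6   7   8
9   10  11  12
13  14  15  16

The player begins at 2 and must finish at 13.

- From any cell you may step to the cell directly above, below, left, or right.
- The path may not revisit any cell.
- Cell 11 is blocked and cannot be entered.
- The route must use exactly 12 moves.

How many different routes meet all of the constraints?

6

Need simple routes of exactly 12 moves from 2 to 13 (Manhattan distance 4, so 4 moves are spent on a detour and 4 undoing it).
Enumerating: 2 6 7 3 4 8 12 16 15 14 10 9 13 | 2 1 5 9 10 6 7 8 12 16 15 14 13 | 2 1 5 6 7 3 4 8 12 16 15 14 13 | 2 1 5 6 7 8 12 16 15 14 10 9 13 | 2 3 7 8 12 16 15 14 10 6 5 9 13 | 2 3 4 8 12 16 15 14 10 6 5 9 13.
That gives 6 routes.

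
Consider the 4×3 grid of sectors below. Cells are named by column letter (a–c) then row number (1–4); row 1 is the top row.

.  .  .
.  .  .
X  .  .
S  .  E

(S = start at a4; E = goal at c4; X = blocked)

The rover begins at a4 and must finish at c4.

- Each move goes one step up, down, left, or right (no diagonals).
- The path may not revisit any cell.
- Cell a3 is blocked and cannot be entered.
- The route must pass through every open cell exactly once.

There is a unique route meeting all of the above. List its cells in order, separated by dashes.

a4 - b4 - b3 - b2 - a2 - a1 - b1 - c1 - c2 - c3 - c4

Need to visit all 11 open cells exactly once, starting at a4 and ending at c4.
Route from a4: right to b4, 2× up (reaching b2), left to a2, up to a1, 2× right (reaching c1), 3× down (reaching c4) — 10 moves in all.
Check: all 11 open cells covered.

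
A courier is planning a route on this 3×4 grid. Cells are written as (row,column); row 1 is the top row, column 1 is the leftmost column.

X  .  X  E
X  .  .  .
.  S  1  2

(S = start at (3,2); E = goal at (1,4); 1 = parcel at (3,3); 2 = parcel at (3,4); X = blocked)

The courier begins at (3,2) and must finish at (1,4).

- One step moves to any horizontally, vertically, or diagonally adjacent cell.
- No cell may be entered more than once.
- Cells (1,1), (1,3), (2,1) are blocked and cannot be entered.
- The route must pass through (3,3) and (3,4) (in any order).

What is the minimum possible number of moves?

4

Any route passes through (3,3) and (3,4) in some order between (3,2) and (1,4). Summing Chebyshev distances along each leg and taking the cheapest ordering ((3,2) → (3,3) → (3,4) → (1,4)) gives a lower bound of 1 + 1 + 2 = 4 moves.
A route of 4 moves achieves this: (3,2) → (3,3) → (3,4) → (2,3) → (1,4).
Since 4 matches the lower bound, it is optimal.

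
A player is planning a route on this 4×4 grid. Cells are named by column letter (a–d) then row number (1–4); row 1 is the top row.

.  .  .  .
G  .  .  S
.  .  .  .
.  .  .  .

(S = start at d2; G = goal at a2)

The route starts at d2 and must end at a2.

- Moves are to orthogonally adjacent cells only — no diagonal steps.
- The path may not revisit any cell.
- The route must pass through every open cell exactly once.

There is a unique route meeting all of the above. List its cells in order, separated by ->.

d2 -> d1 -> c1 -> c2 -> c3 -> d3 -> d4 -> c4 -> b4 -> a4 -> a3 -> b3 -> b2 -> b1 -> a1 -> a2

Need to visit all 16 open cells exactly once, starting at d2 and ending at a2.
Cell d4 has only two open neighbours (d3 and c4), so the path must pass straight through it: one of those is the cell it's entered from and the other is where it exits.
Route from d2: up to d1, left to c1, 2× down (reaching c3), right to d3, down to d4, 3× left (reaching a4), up to a3, right to b3, 2× up (reaching b1), left to a1, down to a2 — 15 moves in all.
Check: all 16 open cells covered.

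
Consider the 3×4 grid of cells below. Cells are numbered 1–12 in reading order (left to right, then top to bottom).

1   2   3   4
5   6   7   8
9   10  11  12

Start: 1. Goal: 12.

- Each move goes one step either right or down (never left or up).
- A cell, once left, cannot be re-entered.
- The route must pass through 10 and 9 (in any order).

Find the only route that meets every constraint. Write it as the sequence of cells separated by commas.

Moves only go right or down, so the column and row indices never decrease.
Route from 1: 2× down (reaching 9), 3× right (reaching 12) — 5 moves in all.
Check: all required cells visited.

1, 5, 9, 10, 11, 12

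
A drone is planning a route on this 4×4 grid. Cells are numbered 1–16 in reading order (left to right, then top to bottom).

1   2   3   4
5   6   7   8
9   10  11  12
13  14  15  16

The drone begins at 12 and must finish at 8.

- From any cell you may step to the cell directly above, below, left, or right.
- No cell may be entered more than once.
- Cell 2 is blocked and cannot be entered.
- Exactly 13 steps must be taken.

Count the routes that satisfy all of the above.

2

Need simple routes of exactly 13 moves from 12 to 8 (Manhattan distance 1, so 6 moves are spent on a detour and 6 undoing it).
Enumerating: 12 16 15 11 10 14 13 9 5 6 7 3 4 8 | 12 16 15 14 13 9 5 6 10 11 7 3 4 8.
That gives 2 routes.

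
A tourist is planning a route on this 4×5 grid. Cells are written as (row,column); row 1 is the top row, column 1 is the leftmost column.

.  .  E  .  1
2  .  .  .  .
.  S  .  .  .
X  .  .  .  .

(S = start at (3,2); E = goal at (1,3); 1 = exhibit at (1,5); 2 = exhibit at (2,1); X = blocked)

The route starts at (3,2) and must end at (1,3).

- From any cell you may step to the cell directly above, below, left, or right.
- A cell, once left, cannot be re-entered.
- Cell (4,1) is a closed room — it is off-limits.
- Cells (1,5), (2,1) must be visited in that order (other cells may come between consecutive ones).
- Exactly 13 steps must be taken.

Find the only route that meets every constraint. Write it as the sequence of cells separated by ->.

The waypoints must appear in the order (1,5), (2,1), with no cell reused.
Route from (3,2): right 3 to (3,5), up 2 to (1,5), left 1 to (1,4), down 1 to (2,4), left 3 to (2,1), up 1 to (1,1), right 2 to (1,3) — 13 moves in all.
Check: order respected (1 at step 5, 2 at step 10); 13 moves as required.

(3,2) -> (3,3) -> (3,4) -> (3,5) -> (2,5) -> (1,5) -> (1,4) -> (2,4) -> (2,3) -> (2,2) -> (2,1) -> (1,1) -> (1,2) -> (1,3)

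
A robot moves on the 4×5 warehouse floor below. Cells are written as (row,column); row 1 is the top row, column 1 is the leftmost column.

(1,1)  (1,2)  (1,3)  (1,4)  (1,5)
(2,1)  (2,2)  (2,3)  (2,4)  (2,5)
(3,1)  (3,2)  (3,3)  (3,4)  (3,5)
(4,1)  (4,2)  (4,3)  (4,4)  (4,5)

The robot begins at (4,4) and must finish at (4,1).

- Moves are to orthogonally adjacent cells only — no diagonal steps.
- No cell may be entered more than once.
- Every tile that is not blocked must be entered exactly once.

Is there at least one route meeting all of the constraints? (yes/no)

One route that works: (4,4) → (4,5) → (3,5) → (2,5) → (1,5) → (1,4) → (2,4) → (3,4) → (3,3) → (4,3) → (4,2) → (3,2) → (2,2) → (2,3) → (1,3) → (1,2) → (1,1) → (2,1) → (3,1) → (4,1).

yes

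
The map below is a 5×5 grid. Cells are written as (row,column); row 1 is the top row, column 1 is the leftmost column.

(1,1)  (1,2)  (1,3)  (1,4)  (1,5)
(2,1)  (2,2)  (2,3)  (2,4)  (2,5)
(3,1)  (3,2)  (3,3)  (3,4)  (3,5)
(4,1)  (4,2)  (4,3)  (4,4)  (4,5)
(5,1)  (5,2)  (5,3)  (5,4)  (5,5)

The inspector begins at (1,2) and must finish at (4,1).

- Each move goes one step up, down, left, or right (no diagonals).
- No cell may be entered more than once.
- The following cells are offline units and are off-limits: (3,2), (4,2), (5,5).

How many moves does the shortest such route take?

The Manhattan distance from (1,2) to (4,1) is |1−4| + |2−1| = 4, so at least 4 moves are needed.
A route of 4 moves achieves this: (1,2) → (2,2) → (2,1) → (3,1) → (4,1).
Since 4 matches the lower bound, it is optimal.

4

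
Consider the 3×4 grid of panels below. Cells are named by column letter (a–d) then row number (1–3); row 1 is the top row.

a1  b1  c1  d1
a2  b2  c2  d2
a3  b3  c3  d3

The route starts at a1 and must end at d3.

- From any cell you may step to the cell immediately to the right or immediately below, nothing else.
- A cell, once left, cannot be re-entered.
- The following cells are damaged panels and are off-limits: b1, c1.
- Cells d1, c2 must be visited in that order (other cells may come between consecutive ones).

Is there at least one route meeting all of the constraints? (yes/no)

no

c2 lies to the left of d1, so going from d1 to c2 would need a leftward move — but moves only go right/down, so d1 cannot be visited before c2.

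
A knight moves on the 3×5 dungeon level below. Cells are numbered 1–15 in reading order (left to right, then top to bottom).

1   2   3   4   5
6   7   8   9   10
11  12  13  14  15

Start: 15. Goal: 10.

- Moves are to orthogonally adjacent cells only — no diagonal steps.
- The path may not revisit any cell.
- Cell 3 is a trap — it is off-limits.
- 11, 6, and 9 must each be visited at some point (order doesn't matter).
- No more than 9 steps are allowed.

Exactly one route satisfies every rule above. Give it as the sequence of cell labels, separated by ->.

Any route must reach 11, 6, and 9 and still end at 10 within 9 moves, so the order of the required stops is forced.
Route from 15: left 4 to 11, up 1 to 6, right 4 to 10 — 9 moves in all.
Check: all required cells visited; 9 ≤ 9 moves.

15 -> 14 -> 13 -> 12 -> 11 -> 6 -> 7 -> 8 -> 9 -> 10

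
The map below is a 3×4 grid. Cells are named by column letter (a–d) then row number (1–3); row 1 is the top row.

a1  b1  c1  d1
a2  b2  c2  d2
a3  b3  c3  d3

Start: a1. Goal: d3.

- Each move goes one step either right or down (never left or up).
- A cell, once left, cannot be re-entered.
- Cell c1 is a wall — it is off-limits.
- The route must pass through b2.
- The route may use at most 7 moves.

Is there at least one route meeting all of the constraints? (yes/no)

yes

One route that works: a1 → a2 → b2 → b3 → c3 → d3.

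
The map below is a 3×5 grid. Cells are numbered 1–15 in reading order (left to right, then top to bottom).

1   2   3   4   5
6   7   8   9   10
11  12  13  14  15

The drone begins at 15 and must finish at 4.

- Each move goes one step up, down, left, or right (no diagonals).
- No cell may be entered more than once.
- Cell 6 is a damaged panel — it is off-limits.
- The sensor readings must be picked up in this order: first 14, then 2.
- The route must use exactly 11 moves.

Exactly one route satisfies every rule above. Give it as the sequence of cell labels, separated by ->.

15 -> 14 -> 13 -> 12 -> 7 -> 2 -> 3 -> 8 -> 9 -> 10 -> 5 -> 4

The waypoints must appear in the order 14, 2, with no cell reused.
Route from 15: 3× left (reaching 12), 2× up (reaching 2), right to 3, down to 8, 2× right (reaching 10), up to 5, left to 4 — 11 moves in all.
Check: order respected (14 at step 1, 2 at step 5); 11 moves as required.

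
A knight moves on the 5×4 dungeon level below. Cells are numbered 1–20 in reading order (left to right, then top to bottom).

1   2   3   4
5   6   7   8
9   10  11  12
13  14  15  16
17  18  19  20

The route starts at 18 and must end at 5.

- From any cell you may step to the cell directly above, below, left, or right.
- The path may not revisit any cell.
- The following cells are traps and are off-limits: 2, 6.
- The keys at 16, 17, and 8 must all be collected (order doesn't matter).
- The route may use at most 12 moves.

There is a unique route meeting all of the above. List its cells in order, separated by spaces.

Any route must reach 16, 17, and 8 and still end at 5 within 12 moves, so the order of the required stops is forced.
Route from 18: left 1 to 17, up 1 to 13, right 3 to 16, up 2 to 8, left 1 to 7, down 1 to 11, left 2 to 9, up 1 to 5 — 12 moves in all.
Check: all required cells visited; 12 ≤ 12 moves.

18 17 13 14 15 16 12 8 7 11 10 9 5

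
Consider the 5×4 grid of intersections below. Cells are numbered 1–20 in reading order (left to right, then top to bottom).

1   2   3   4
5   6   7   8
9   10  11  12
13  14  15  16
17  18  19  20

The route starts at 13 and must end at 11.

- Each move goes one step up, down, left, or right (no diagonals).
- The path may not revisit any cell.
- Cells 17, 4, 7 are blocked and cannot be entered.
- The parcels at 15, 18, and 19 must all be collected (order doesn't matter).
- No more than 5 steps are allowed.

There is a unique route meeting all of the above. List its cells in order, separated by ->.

13 -> 14 -> 18 -> 19 -> 15 -> 11

Any route must reach 15, 18, and 19 and still end at 11 within 5 moves, so the order of the required stops is forced.
Route from 13: right to 14, down to 18, right to 19, 2× up (reaching 11) — 5 moves in all.
Check: all required cells visited; 5 ≤ 5 moves.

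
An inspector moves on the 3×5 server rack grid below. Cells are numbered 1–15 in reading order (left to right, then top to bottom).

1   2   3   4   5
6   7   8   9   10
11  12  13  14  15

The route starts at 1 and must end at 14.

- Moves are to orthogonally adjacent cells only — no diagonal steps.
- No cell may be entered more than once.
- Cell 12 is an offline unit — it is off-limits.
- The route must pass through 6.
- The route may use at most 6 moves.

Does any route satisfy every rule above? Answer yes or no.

One route that works: 1 → 6 → 7 → 8 → 13 → 14.

yes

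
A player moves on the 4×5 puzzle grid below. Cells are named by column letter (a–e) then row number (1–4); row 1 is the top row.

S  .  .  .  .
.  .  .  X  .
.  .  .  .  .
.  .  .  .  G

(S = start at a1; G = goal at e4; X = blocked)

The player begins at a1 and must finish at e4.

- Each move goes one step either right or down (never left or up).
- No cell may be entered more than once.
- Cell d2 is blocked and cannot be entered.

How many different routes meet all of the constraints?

A right/down-only route from a1 to e4 makes exactly 3 down-moves and 4 right-moves in some order.
With no other constraints that would be C(7,3) = 35 routes.
Subtract routes through each blocked cell (inclusion–exclusion for overlaps): − through d2: 12 → 23.
That gives 23 routes.

23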